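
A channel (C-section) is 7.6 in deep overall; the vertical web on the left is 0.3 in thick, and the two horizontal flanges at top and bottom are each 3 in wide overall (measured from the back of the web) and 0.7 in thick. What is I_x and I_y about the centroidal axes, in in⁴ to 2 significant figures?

I_x ≈ 56 in⁴, I_y ≈ 5.5 in⁴

Split into non-overlapping primitives; take the origin at the lower-left of the bounding box.
Web: 0.3 × 7.6, A = 2.28 in², y = 3.8 in, Ī = 10.97 in⁴.
Top flange (beyond web): 2.7 × 0.7, A = 1.89 in², y = 7.25 in, Ī = 0.07718 in⁴.
Bottom flange (beyond web): 2.7 × 0.7, A = 1.89 in², y = 0.35 in, Ī = 0.07718 in⁴.
By symmetry the centroid is at mid-height, ȳ = 3.8 in.
Transfer each piece to the centroidal x-axis using Ī + A·d² with d = y − 3.8:
  web: d = 0 in → contributes +10.97 in⁴
  top flange (beyond web): d = 3.45 in → contributes +22.57 in⁴
  bottom flange (beyond web): d = -3.45 in → contributes +22.57 in⁴
Total I = 56.12 in⁴.
For the y-axis: x̄ = 1.086 in.
Repeating about the centroidal y-axis gives I_y = 5.513 in⁴.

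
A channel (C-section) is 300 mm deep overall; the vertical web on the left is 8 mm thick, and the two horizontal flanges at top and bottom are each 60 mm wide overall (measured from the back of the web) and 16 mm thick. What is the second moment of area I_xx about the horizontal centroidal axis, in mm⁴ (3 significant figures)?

I_xx ≈ 5.16 × 10⁷ mm⁴

Break the section into simple shapes (no overlaps), measuring from the bottom-left corner of the bounding box.
Web: 8 × 300, A = 2 400 mm², y = 150 mm, Ī = 18 000 000 mm⁴.
Top flange (beyond web): 52 × 16, A = 832 mm², y = 292 mm, Ī = 17 749 mm⁴.
Bottom flange (beyond web): 52 × 16, A = 832 mm², y = 8 mm, Ī = 17 749 mm⁴.
By symmetry the centroid is at mid-height, ȳ = 150 mm.
Transfer each piece to the horizontal centroidal axis using Ī + A·d² with d = y − 150:
  web: d = 0 mm → contributes +18 000 000 mm⁴
  top flange (beyond web): d = 142 mm → contributes +16 794 197 mm⁴
  bottom flange (beyond web): d = -142 mm → contributes +16 794 197 mm⁴
Total I = 51 588 395 mm⁴.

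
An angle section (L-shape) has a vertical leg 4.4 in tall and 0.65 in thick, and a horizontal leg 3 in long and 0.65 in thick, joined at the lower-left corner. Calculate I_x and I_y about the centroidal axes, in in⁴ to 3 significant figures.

Decompose the section into non-overlapping parts with the origin at the bottom-left of its bounding rectangle.
Vertical leg: 0.65 × 4.4, A = 2.86 in², y = 2.2 in, Ī = 4.6141 in⁴.
Horizontal leg (remainder): 2.35 × 0.65, A = 1.5275 in², y = 0.325 in, Ī = 0.053781 in⁴.
Centroid: ȳ = ΣA·y / ΣA = 1.5472 in.
Transfer each piece to the centroidal x-axis using Ī + A·d² with d = y − 1.5472:
  vertical leg: d = 0.65278 in → contributes +5.8328 in⁴
  horizontal leg (remainder): d = -1.2222 in → contributes +2.3356 in⁴
Total I = 8.1684 in⁴.
For the y-axis: x̄ = 0.84722 in.
Repeating about the centroidal y-axis gives I_y = 3.044 in⁴.

I_x ≈ 8.17 in⁴, I_y ≈ 3.04 in⁴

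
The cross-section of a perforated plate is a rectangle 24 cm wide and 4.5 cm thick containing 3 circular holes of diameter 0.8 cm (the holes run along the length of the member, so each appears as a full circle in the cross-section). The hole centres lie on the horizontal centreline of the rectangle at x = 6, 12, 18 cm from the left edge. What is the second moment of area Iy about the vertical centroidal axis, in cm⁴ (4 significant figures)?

Break the section into simple shapes (no overlaps), measuring from the bottom-left corner of the bounding box.
Plate: 24 × 4.5, A = 108 cm², x = 12 cm, Ī = 5 184 cm⁴.
Hole 1 (subtracted): ⌀0.8, A = 0.502655 cm², x = 6 cm, Ī = 0.0201062 cm⁴.
Hole 2 (subtracted): ⌀0.8, A = 0.502655 cm², x = 12 cm, Ī = 0.0201062 cm⁴.
Hole 3 (subtracted): ⌀0.8, A = 0.502655 cm², x = 18 cm, Ī = 0.0201062 cm⁴.
By symmetry the centroid is at mid-width, x̄ = 12 cm.
Transfer each piece to the vertical centroidal axis using Ī + A·d² with d = x − 12:
  plate: d = 0 cm → contributes +5 184 cm⁴
  hole 1: d = -6 cm → contributes −18.1157 cm⁴
  hole 2: d = 0 cm → contributes −0.0201062 cm⁴
  hole 3: d = 6 cm → contributes −18.1157 cm⁴
Total I = 5147.75 cm⁴.

Iy ≈ 5148 cm⁴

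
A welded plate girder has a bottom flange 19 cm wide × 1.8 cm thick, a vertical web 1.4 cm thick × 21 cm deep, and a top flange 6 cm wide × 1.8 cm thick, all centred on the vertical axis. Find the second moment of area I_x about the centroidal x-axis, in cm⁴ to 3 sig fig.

Break the section into simple shapes (no overlaps), measuring from the bottom-left corner of the bounding box.
Bottom plate: 19 × 1.8, A = 34.2 cm², y = 0.9 cm, Ī = 9.234 cm⁴.
Web plate: 1.4 × 21, A = 29.4 cm², y = 12.3 cm, Ī = 1080.5 cm⁴.
Top plate: 6 × 1.8, A = 10.8 cm², y = 23.7 cm, Ī = 2.916 cm⁴.
Centroid: ȳ = ΣA·y / ΣA = 8.7145 cm.
Transfer each piece to the centroidal x-axis using Ī + A·d² with d = y − 8.7145:
  bottom plate: d = -7.8145 cm → contributes +2097.7 cm⁴
  web plate: d = 3.5855 cm → contributes +1458.4 cm⁴
  top plate: d = 14.985 cm → contributes +2428.2 cm⁴
Total I = 5984.3 cm⁴.

I_x ≈ 5980 cm⁴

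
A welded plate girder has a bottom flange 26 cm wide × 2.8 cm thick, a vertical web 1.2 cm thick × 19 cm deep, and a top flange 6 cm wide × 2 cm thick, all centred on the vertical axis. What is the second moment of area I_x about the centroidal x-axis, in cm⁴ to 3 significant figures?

Split into non-overlapping primitives; take the origin at the lower-left of the bounding box.
Bottom plate: 26 × 2.8, A = 72.8 cm², y = 1.4 cm, Ī = 47.563 cm⁴.
Web plate: 1.2 × 19, A = 22.8 cm², y = 12.3 cm, Ī = 685.9 cm⁴.
Top plate: 6 × 2, A = 12 cm², y = 22.8 cm, Ī = 4 cm⁴.
Centroid: ȳ = ΣA·y / ΣA = 6.0963 cm.
Transfer each piece to the centroidal x-axis using Ī + A·d² with d = y − 6.0963:
  bottom plate: d = -4.6963 cm → contributes +1653.2 cm⁴
  web plate: d = 6.2037 cm → contributes +1563.4 cm⁴
  top plate: d = 16.704 cm → contributes +3352.2 cm⁴
Total I = 6568.7 cm⁴.

I_x ≈ 6570 cm⁴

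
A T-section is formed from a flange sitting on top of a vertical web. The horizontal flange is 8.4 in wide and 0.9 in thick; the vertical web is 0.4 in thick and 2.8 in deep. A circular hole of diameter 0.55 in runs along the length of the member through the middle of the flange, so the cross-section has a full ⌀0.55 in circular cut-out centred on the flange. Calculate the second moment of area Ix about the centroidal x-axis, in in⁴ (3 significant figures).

Ix ≈ 4.56 in⁴

Break the section into simple shapes (no overlaps), measuring from the bottom-left corner of the bounding box.
Flange: 8.4 × 0.9, A = 7.56 in², y = 3.25 in, Ī = 0.5103 in⁴.
Web: 0.4 × 2.8, A = 1.12 in², y = 1.4 in, Ī = 0.73173 in⁴.
Hole (subtracted): ⌀0.55, A = 0.23758 in², y = 3.25 in, Ī = 0.0044918 in⁴.
Centroid: ȳ = ΣA·y / ΣA = 3.0046 in.
Transfer each piece to the centroidal x-axis using Ī + A·d² with d = y − 3.0046:
  flange: d = 0.24543 in → contributes +0.96567 in⁴
  web: d = -1.6046 in → contributes +3.6153 in⁴
  hole: d = 0.24543 in → contributes −0.018803 in⁴
Total I = 4.5622 in⁴.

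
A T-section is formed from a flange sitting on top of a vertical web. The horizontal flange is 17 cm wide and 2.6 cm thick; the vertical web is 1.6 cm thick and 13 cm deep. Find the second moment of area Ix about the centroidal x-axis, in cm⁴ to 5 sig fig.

Decompose the section into non-overlapping parts with the origin at the bottom-left of its bounding rectangle.
Flange: 17 × 2.6, A = 44.2 cm², y = 14.3 cm, Ī = 24.89933 cm⁴.
Web: 1.6 × 13, A = 20.8 cm², y = 6.5 cm, Ī = 292.9333 cm⁴.
Centroid: ȳ = ΣA·y / ΣA = 11.804 cm.
Transfer each piece to the centroidal x-axis using Ī + A·d² with d = y − 11.804:
  flange: d = 2.496 cm → contributes +300.266 cm⁴
  web: d = -5.304 cm → contributes +878.0876 cm⁴
Total I = 1178.354 cm⁴.

Ix ≈ 1178.4 cm⁴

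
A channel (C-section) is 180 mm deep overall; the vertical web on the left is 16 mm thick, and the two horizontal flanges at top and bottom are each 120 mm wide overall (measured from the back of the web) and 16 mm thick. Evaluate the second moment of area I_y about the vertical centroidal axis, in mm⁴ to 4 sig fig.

I_y ≈ 8.619 × 10⁶ mm⁴

Break the section into simple shapes (no overlaps), measuring from the bottom-left corner of the bounding box.
Web: 16 × 180, A = 2 880 mm², x = 8 mm, Ī = 61 440 mm⁴.
Top flange (beyond web): 104 × 16, A = 1 664 mm², x = 68 mm, Ī = 1 499 819 mm⁴.
Bottom flange (beyond web): 104 × 16, A = 1 664 mm², x = 68 mm, Ī = 1 499 819 mm⁴.
Centroid: x̄ = ΣA·x / ΣA = 40.1649 mm.
Transfer each piece to the vertical centroidal axis using Ī + A·d² with d = x − 40.1649:
  web: d = -32.1649 mm → contributes +3 041 042 mm⁴
  top flange (beyond web): d = 27.8351 mm → contributes +2 789 069 mm⁴
  bottom flange (beyond web): d = 27.8351 mm → contributes +2 789 069 mm⁴
Total I = 8 619 180 mm⁴.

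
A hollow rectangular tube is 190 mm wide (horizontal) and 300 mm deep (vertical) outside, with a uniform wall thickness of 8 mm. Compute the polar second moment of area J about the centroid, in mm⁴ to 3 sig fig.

J ≈ 1.42 × 10⁸ mm⁴

Decompose the section into non-overlapping parts with the origin at the bottom-left of its bounding rectangle.
Outer rectangle: 190 × 300, A = 57 000 mm², y = 150 mm, Ī = 427 500 000 mm⁴.
Inner void (subtracted): 174 × 284, A = 49 416 mm², y = 150 mm, Ī = 332 141 408 mm⁴.
By symmetry the centroid is at mid-height, ȳ = 150 mm.
All pieces are centred on the centroidal x-axis, so I = ΣĪ (holes subtracted) = 95 358 592 mm⁴.
Repeating about the centroidal y-axis gives I_y = 46 798 432 mm⁴.
Polar second moment: J = I_x + I_y = 142 157 024 mm⁴.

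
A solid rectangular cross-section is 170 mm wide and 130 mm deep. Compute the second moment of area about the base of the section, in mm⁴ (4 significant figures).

The section: 170 × 130, A = 22 100 mm², y = 65 mm, Ī = 31 124 167 mm⁴.
Transfer it to a horizontal axis along the bottom face using Ī + A·d² with d = y − 0:
  the section: d = 65 mm → contributes +124 496 667 mm⁴
Total I = 124 496 667 mm⁴.

I_base ≈ 1.245 × 10⁸ mm⁴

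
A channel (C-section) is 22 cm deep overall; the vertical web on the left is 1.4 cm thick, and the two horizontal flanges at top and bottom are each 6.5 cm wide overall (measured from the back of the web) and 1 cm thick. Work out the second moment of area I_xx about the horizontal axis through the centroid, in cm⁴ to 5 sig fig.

Break the section into simple shapes (no overlaps), measuring from the bottom-left corner of the bounding box.
Web: 1.4 × 22, A = 30.8 cm², y = 11 cm, Ī = 1242.267 cm⁴.
Top flange (beyond web): 5.1 × 1, A = 5.1 cm², y = 21.5 cm, Ī = 0.425 cm⁴.
Bottom flange (beyond web): 5.1 × 1, A = 5.1 cm², y = 0.5 cm, Ī = 0.425 cm⁴.
By symmetry the centroid is at mid-height, ȳ = 11 cm.
Transfer each piece to the horizontal axis through the centroid using Ī + A·d² with d = y − 11:
  web: d = 0 cm → contributes +1242.267 cm⁴
  top flange (beyond web): d = 10.5 cm → contributes +562.7 cm⁴
  bottom flange (beyond web): d = -10.5 cm → contributes +562.7 cm⁴
Total I = 2367.667 cm⁴.

I_xx ≈ 2367.7 cm⁴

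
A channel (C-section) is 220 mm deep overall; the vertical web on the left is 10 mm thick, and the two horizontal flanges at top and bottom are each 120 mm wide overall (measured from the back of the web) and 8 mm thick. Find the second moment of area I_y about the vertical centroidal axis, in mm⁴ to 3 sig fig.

I_y ≈ 5.31 × 10⁶ mm⁴

Decompose the section into non-overlapping parts with the origin at the bottom-left of its bounding rectangle.
Web: 10 × 220, A = 2 200 mm², x = 5 mm, Ī = 18 333 mm⁴.
Top flange (beyond web): 110 × 8, A = 880 mm², x = 65 mm, Ī = 887 333 mm⁴.
Bottom flange (beyond web): 110 × 8, A = 880 mm², x = 65 mm, Ī = 887 333 mm⁴.
Centroid: x̄ = ΣA·x / ΣA = 31.667 mm.
Transfer each piece to the vertical centroidal axis using Ī + A·d² with d = x − 31.667:
  web: d = -26.667 mm → contributes +1 582 778 mm⁴
  top flange (beyond web): d = 33.333 mm → contributes +1 865 111 mm⁴
  bottom flange (beyond web): d = 33.333 mm → contributes +1 865 111 mm⁴
Total I = 5 313 000 mm⁴.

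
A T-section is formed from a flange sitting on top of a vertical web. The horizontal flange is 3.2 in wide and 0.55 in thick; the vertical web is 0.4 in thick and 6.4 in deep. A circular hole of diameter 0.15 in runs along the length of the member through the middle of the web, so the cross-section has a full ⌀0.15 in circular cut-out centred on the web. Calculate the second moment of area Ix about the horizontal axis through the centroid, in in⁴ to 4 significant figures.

Break the section into simple shapes (no overlaps), measuring from the bottom-left corner of the bounding box.
Flange: 3.2 × 0.55, A = 1.76 in², y = 6.675 in, Ī = 0.0443667 in⁴.
Web: 0.4 × 6.4, A = 2.56 in², y = 3.2 in, Ī = 8.73813 in⁴.
Hole (subtracted): ⌀0.15, A = 0.0176715 in², y = 3.2 in, Ī = 0.0000248505 in⁴.
Centroid: ȳ = ΣA·y / ΣA = 4.62156 in.
Transfer each piece to the horizontal axis through the centroid using Ī + A·d² with d = y − 4.62156:
  flange: d = 2.05344 in → contributes +7.46564 in⁴
  web: d = -1.42156 in → contributes +13.9114 in⁴
  hole: d = -1.42156 in → contributes −0.0357357 in⁴
Total I = 21.3413 in⁴.

Ix ≈ 21.34 in⁴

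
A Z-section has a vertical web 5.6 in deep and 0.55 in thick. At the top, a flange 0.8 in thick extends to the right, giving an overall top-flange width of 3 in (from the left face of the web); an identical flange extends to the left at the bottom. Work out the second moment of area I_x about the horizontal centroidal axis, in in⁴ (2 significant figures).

Break the section into simple shapes (no overlaps), measuring from the bottom-left corner of the bounding box.
Web: 0.55 × 5.6, A = 3.08 in², y = 2.8 in, Ī = 8.049 in⁴.
Top flange (beyond web): 2.45 × 0.8, A = 1.96 in², y = 5.2 in, Ī = 0.1045 in⁴.
Bottom flange (beyond web): 2.45 × 0.8, A = 1.96 in², y = 0.4 in, Ī = 0.1045 in⁴.
Centroid: ȳ = ΣA·y / ΣA = 2.8 in.
Transfer each piece to the horizontal centroidal axis using Ī + A·d² with d = y − 2.8:
  web: d = 0 in → contributes +8.049 in⁴
  top flange (beyond web): d = 2.4 in → contributes +11.39 in⁴
  bottom flange (beyond web): d = -2.4 in → contributes +11.39 in⁴
Total I = 30.84 in⁴.

I_x ≈ 31 in⁴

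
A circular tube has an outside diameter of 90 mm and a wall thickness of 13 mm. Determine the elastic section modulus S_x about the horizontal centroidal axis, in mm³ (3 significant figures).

S_x ≈ 5.33 × 10⁴ mm³

Break the section into simple shapes (no overlaps), measuring from the bottom-left corner of the bounding box.
Outer circle: ⌀90, A = 6361.7 mm², y = 45 mm, Ī = 3 220 623 mm⁴.
Bore (subtracted): ⌀64, A = 3 217 mm², y = 45 mm, Ī = 823 550 mm⁴.
By symmetry the centroid is at mid-height, ȳ = 45 mm.
All pieces are centred on the horizontal centroidal axis, so I = ΣĪ (holes subtracted) = 2 397 074 mm⁴.
Extreme fibre distance c = 45 mm; S = I/c = 53 268 mm³.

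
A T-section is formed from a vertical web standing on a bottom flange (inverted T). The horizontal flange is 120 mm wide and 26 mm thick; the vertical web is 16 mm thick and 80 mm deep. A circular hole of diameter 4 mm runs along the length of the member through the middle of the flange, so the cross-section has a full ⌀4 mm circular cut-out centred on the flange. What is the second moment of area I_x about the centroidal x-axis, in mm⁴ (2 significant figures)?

I_x ≈ 3.4 × 10⁶ mm⁴

Split into non-overlapping primitives; take the origin at the lower-left of the bounding box.
Flange: 120 × 26, A = 3 120 mm², y = 13 mm, Ī = 175 760 mm⁴.
Web: 16 × 80, A = 1 280 mm², y = 66 mm, Ī = 682 667 mm⁴.
Hole (subtracted): ⌀4, A = 12.57 mm², y = 13 mm, Ī = 12.57 mm⁴.
Centroid: ȳ = ΣA·y / ΣA = 28.46 mm.
Transfer each piece to the centroidal x-axis using Ī + A·d² with d = y − 28.46:
  flange: d = -15.46 mm → contributes +921 702 mm⁴
  web: d = 37.54 mm → contributes +2 486 284 mm⁴
  hole: d = -15.46 mm → contributes −3 017 mm⁴
Total I = 3 404 969 mm⁴.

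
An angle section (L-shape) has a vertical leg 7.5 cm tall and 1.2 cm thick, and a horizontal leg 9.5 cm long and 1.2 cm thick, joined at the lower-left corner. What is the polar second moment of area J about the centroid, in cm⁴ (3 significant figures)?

Split into non-overlapping primitives; take the origin at the lower-left of the bounding box.
Vertical leg: 1.2 × 7.5, A = 9 cm², y = 3.75 cm, Ī = 42.188 cm⁴.
Horizontal leg (remainder): 8.3 × 1.2, A = 9.96 cm², y = 0.6 cm, Ī = 1.1952 cm⁴.
Centroid: ȳ = ΣA·y / ΣA = 2.0953 cm.
Transfer each piece to the centroidal x-axis using Ī + A·d² with d = y − 2.0953:
  vertical leg: d = 1.6547 cm → contributes +66.831 cm⁴
  horizontal leg (remainder): d = -1.4953 cm → contributes +23.464 cm⁴
Total I = 90.295 cm⁴.
For the y-axis: x̄ = 3.0953 cm.
Repeating about the centroidal y-axis gives I_y = 164.93 cm⁴.
Polar second moment: J = I_x + I_y = 255.23 cm⁴.

J ≈ 255 cm⁴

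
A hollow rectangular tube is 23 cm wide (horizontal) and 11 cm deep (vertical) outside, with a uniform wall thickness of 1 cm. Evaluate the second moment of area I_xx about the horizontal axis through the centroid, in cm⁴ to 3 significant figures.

I_xx ≈ 1280 cm⁴

Decompose the section into non-overlapping parts with the origin at the bottom-left of its bounding rectangle.
Outer rectangle: 23 × 11, A = 253 cm², y = 5.5 cm, Ī = 2551.1 cm⁴.
Inner void (subtracted): 21 × 9, A = 189 cm², y = 5.5 cm, Ī = 1275.8 cm⁴.
By symmetry the centroid is at mid-height, ȳ = 5.5 cm.
All pieces are centred on the horizontal axis through the centroid, so I = ΣĪ (holes subtracted) = 1275.3 cm⁴.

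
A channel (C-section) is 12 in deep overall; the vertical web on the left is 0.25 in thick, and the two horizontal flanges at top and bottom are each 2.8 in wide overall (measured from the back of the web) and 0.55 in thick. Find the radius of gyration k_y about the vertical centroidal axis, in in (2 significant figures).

Break the section into simple shapes (no overlaps), measuring from the bottom-left corner of the bounding box.
Web: 0.25 × 12, A = 3 in², x = 0.125 in, Ī = 0.01563 in⁴.
Top flange (beyond web): 2.55 × 0.55, A = 1.403 in², x = 1.525 in, Ī = 0.76 in⁴.
Bottom flange (beyond web): 2.55 × 0.55, A = 1.403 in², x = 1.525 in, Ī = 0.76 in⁴.
Centroid: x̄ = ΣA·x / ΣA = 0.8015 in.
Transfer each piece to the vertical centroidal axis using Ī + A·d² with d = x − 0.8015:
  web: d = -0.6765 in → contributes +1.389 in⁴
  top flange (beyond web): d = 0.7235 in → contributes +1.494 in⁴
  bottom flange (beyond web): d = 0.7235 in → contributes +1.494 in⁴
Total I = 4.377 in⁴.
Radius of gyration: k = √(I/A) = √(4.377 / 5.805) = 0.8683 in.

k_y ≈ 0.87 in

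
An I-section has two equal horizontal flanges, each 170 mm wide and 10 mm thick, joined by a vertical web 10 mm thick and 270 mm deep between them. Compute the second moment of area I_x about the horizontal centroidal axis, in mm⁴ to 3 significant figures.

Decompose the section into non-overlapping parts with the origin at the bottom-left of its bounding rectangle.
Bottom flange: 170 × 10, A = 1 700 mm², y = 5 mm, Ī = 14 167 mm⁴.
Web: 10 × 270, A = 2 700 mm², y = 145 mm, Ī = 16 402 500 mm⁴.
Top flange: 170 × 10, A = 1 700 mm², y = 285 mm, Ī = 14 167 mm⁴.
By symmetry the centroid is at mid-height, ȳ = 145 mm.
Transfer each piece to the horizontal centroidal axis using Ī + A·d² with d = y − 145:
  bottom flange: d = -140 mm → contributes +33 334 167 mm⁴
  web: d = 0 mm → contributes +16 402 500 mm⁴
  top flange: d = 140 mm → contributes +33 334 167 mm⁴
Total I = 83 070 833 mm⁴.

I_x ≈ 8.31 × 10⁷ mm⁴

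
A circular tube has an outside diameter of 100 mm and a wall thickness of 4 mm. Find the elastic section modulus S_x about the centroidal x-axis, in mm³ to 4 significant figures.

Split into non-overlapping primitives; take the origin at the lower-left of the bounding box.
Outer circle: ⌀100, A = 7853.98 mm², y = 50 mm, Ī = 4 908 739 mm⁴.
Bore (subtracted): ⌀92, A = 6647.61 mm², y = 50 mm, Ī = 3 516 586 mm⁴.
By symmetry the centroid is at mid-height, ȳ = 50 mm.
All pieces are centred on the centroidal x-axis, so I = ΣĪ (holes subtracted) = 1 392 153 mm⁴.
Extreme fibre distance c = 50 mm; S = I/c = 27843.1 mm³.

S_x ≈ 2.784 × 10⁴ mm³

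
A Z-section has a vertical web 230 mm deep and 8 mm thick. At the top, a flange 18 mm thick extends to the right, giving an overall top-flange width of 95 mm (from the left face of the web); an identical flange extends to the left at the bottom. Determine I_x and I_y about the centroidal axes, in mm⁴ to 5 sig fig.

I_x ≈ 4.3387 × 10⁷ mm⁴, I_y ≈ 9.0519 × 10⁶ mm⁴

Break the section into simple shapes (no overlaps), measuring from the bottom-left corner of the bounding box.
Web: 8 × 230, A = 1 840 mm², y = 115 mm, Ī = 8 111 333 mm⁴.
Top flange (beyond web): 87 × 18, A = 1 566 mm², y = 221 mm, Ī = 42 282 mm⁴.
Bottom flange (beyond web): 87 × 18, A = 1 566 mm², y = 9 mm, Ī = 42 282 mm⁴.
Centroid: ȳ = ΣA·y / ΣA = 115 mm.
Transfer each piece to the centroidal x-axis using Ī + A·d² with d = y − 115:
  web: d = 0 mm → contributes +8 111 333 mm⁴
  top flange (beyond web): d = 106 mm → contributes +17 637 858 mm⁴
  bottom flange (beyond web): d = -106 mm → contributes +17 637 858 mm⁴
Total I = 43 387 049 mm⁴.
For the y-axis: x̄ = 91 mm.
Repeating about the centroidal y-axis gives I_y = 9 051 897 mm⁴.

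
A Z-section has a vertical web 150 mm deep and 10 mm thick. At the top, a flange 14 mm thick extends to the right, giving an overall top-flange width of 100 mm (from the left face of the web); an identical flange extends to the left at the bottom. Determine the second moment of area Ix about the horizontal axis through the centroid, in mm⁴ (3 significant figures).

Ix ≈ 1.45 × 10⁷ mm⁴

Decompose the section into non-overlapping parts with the origin at the bottom-left of its bounding rectangle.
Web: 10 × 150, A = 1 500 mm², y = 75 mm, Ī = 2 812 500 mm⁴.
Top flange (beyond web): 90 × 14, A = 1 260 mm², y = 143 mm, Ī = 20 580 mm⁴.
Bottom flange (beyond web): 90 × 14, A = 1 260 mm², y = 7 mm, Ī = 20 580 mm⁴.
Centroid: ȳ = ΣA·y / ΣA = 75 mm.
Transfer each piece to the horizontal axis through the centroid using Ī + A·d² with d = y − 75:
  web: d = 0 mm → contributes +2 812 500 mm⁴
  top flange (beyond web): d = 68 mm → contributes +5 846 820 mm⁴
  bottom flange (beyond web): d = -68 mm → contributes +5 846 820 mm⁴
Total I = 14 506 140 mm⁴.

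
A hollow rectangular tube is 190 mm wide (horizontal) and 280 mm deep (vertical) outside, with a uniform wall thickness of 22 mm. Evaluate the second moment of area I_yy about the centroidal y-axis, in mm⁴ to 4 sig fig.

Decompose the section into non-overlapping parts with the origin at the bottom-left of its bounding rectangle.
Outer rectangle: 190 × 280, A = 53 200 mm², x = 95 mm, Ī = 160 043 333 mm⁴.
Inner void (subtracted): 146 × 236, A = 34 456 mm², x = 95 mm, Ī = 61 205 341 mm⁴.
By symmetry the centroid is at mid-width, x̄ = 95 mm.
All pieces are centred on the centroidal y-axis, so I = ΣĪ (holes subtracted) = 98 837 992 mm⁴.

I_yy ≈ 9.884 × 10⁷ mm⁴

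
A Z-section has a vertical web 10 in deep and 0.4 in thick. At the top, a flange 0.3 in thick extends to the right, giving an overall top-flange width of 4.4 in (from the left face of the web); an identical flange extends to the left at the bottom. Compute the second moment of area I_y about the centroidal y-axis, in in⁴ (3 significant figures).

I_y ≈ 14.9 in⁴

Decompose the section into non-overlapping parts with the origin at the bottom-left of its bounding rectangle.
Web: 0.4 × 10, A = 4 in², x = 4.2 in, Ī = 0.053333 in⁴.
Top flange (beyond web): 4 × 0.3, A = 1.2 in², x = 6.4 in, Ī = 1.6 in⁴.
Bottom flange (beyond web): 4 × 0.3, A = 1.2 in², x = 2 in, Ī = 1.6 in⁴.
Centroid: x̄ = ΣA·x / ΣA = 4.2 in.
Transfer each piece to the centroidal y-axis using Ī + A·d² with d = x − 4.2:
  web: d = 0 in → contributes +0.053333 in⁴
  top flange (beyond web): d = 2.2 in → contributes +7.408 in⁴
  bottom flange (beyond web): d = -2.2 in → contributes +7.408 in⁴
Total I = 14.869 in⁴.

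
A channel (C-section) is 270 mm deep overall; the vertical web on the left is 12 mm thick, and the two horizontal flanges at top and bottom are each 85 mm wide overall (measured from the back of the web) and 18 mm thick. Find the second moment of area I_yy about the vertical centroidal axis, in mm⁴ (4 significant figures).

I_yy ≈ 3.827 × 10⁶ mm⁴

Break the section into simple shapes (no overlaps), measuring from the bottom-left corner of the bounding box.
Web: 12 × 270, A = 3 240 mm², x = 6 mm, Ī = 38 880 mm⁴.
Top flange (beyond web): 73 × 18, A = 1 314 mm², x = 48.5 mm, Ī = 583 526 mm⁴.
Bottom flange (beyond web): 73 × 18, A = 1 314 mm², x = 48.5 mm, Ī = 583 526 mm⁴.
Centroid: x̄ = ΣA·x / ΣA = 25.0337 mm.
Transfer each piece to the vertical centroidal axis using Ī + A·d² with d = x − 25.0337:
  web: d = -19.0337 mm → contributes +1 212 678 mm⁴
  top flange (beyond web): d = 23.4663 mm → contributes +1 307 100 mm⁴
  bottom flange (beyond web): d = 23.4663 mm → contributes +1 307 100 mm⁴
Total I = 3 826 877 mm⁴.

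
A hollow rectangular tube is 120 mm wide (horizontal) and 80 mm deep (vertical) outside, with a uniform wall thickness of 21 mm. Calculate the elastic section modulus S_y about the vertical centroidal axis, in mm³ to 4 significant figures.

Split into non-overlapping primitives; take the origin at the lower-left of the bounding box.
Outer rectangle: 120 × 80, A = 9 600 mm², x = 60 mm, Ī = 11 520 000 mm⁴.
Inner void (subtracted): 78 × 38, A = 2 964 mm², x = 60 mm, Ī = 1 502 748 mm⁴.
By symmetry the centroid is at mid-width, x̄ = 60 mm.
All pieces are centred on the vertical centroidal axis, so I = ΣĪ (holes subtracted) = 10 017 252 mm⁴.
Extreme fibre distance c = 60 mm; S = I/c = 166 954 mm³.

S_y ≈ 1.670 × 10⁵ mm³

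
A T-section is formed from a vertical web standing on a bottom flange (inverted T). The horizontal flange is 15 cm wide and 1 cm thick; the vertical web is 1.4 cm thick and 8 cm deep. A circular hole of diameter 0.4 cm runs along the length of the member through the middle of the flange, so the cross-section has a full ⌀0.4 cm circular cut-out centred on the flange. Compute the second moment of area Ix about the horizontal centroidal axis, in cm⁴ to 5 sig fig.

Ix ≈ 190.36 cm⁴

Decompose the section into non-overlapping parts with the origin at the bottom-left of its bounding rectangle.
Flange: 15 × 1, A = 15 cm², y = 0.5 cm, Ī = 1.25 cm⁴.
Web: 1.4 × 8, A = 11.2 cm², y = 5 cm, Ī = 59.73333 cm⁴.
Hole (subtracted): ⌀0.4, A = 0.1256637 cm², y = 0.5 cm, Ī = 0.001256637 cm⁴.
Centroid: ȳ = ΣA·y / ΣA = 2.432935 cm.
Transfer each piece to the horizontal centroidal axis using Ī + A·d² with d = y − 2.432935:
  flange: d = -1.932935 cm → contributes +57.29357 cm⁴
  web: d = 2.567065 cm → contributes +133.5393 cm⁴
  hole: d = -1.932935 cm → contributes −0.4707662 cm⁴
Total I = 190.3621 cm⁴.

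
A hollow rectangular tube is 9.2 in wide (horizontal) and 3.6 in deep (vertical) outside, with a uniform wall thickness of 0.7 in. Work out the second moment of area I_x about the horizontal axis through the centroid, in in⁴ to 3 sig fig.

Decompose the section into non-overlapping parts with the origin at the bottom-left of its bounding rectangle.
Outer rectangle: 9.2 × 3.6, A = 33.12 in², y = 1.8 in, Ī = 35.77 in⁴.
Inner void (subtracted): 7.8 × 2.2, A = 17.16 in², y = 1.8 in, Ī = 6.9212 in⁴.
By symmetry the centroid is at mid-height, ȳ = 1.8 in.
All pieces are centred on the horizontal axis through the centroid, so I = ΣĪ (holes subtracted) = 28.848 in⁴.

I_x ≈ 28.8 in⁴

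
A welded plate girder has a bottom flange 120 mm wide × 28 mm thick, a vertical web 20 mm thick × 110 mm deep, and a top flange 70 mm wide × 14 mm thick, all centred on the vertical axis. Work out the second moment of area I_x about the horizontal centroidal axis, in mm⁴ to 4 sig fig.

Treat the section as a set of non-overlapping primitives; coordinates are from the bounding-box lower-left.
Bottom plate: 120 × 28, A = 3 360 mm², y = 14 mm, Ī = 219 520 mm⁴.
Web plate: 20 × 110, A = 2 200 mm², y = 83 mm, Ī = 2 218 333 mm⁴.
Top plate: 70 × 14, A = 980 mm², y = 145 mm, Ī = 16006.7 mm⁴.
Centroid: ȳ = ΣA·y / ΣA = 56.841 mm.
Transfer each piece to the horizontal centroidal axis using Ī + A·d² with d = y − 56.841:
  bottom plate: d = -42.841 mm → contributes +6 386 294 mm⁴
  web plate: d = 26.159 mm → contributes +3 723 781 mm⁴
  top plate: d = 88.159 mm → contributes +7 632 579 mm⁴
Total I = 17 742 655 mm⁴.

I_x ≈ 1.774 × 10⁷ mm⁴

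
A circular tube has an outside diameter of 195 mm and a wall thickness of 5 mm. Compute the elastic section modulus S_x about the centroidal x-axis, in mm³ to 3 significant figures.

S_x ≈ 1.38 × 10⁵ mm³

Treat the section as a set of non-overlapping primitives; coordinates are from the bounding-box lower-left.
Outer circle: ⌀195, A = 29 865 mm², y = 97.5 mm, Ī = 70 975 481 mm⁴.
Bore (subtracted): ⌀185, A = 26 880 mm², y = 97.5 mm, Ī = 57 498 539 mm⁴.
By symmetry the centroid is at mid-height, ȳ = 97.5 mm.
All pieces are centred on the centroidal x-axis, so I = ΣĪ (holes subtracted) = 13 476 942 mm⁴.
Extreme fibre distance c = 97.5 mm; S = I/c = 138 225 mm³.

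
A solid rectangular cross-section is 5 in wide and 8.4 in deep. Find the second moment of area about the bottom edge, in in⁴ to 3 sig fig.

The section: 5 × 8.4, A = 42 in², y = 4.2 in, Ī = 246.96 in⁴.
Transfer it to the bottom edge using Ī + A·d² with d = y − 0:
  the section: d = 4.2 in → contributes +987.84 in⁴
Total I = 987.84 in⁴.

I_base ≈ 988 in⁴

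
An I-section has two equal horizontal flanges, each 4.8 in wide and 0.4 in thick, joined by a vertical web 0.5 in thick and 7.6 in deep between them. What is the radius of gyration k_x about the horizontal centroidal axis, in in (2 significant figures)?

k_x ≈ 3.2 in

Break the section into simple shapes (no overlaps), measuring from the bottom-left corner of the bounding box.
Bottom flange: 4.8 × 0.4, A = 1.92 in², y = 0.2 in, Ī = 0.0256 in⁴.
Web: 0.5 × 7.6, A = 3.8 in², y = 4.2 in, Ī = 18.29 in⁴.
Top flange: 4.8 × 0.4, A = 1.92 in², y = 8.2 in, Ī = 0.0256 in⁴.
By symmetry the centroid is at mid-height, ȳ = 4.2 in.
Transfer each piece to the horizontal centroidal axis using Ī + A·d² with d = y − 4.2:
  bottom flange: d = -4 in → contributes +30.75 in⁴
  web: d = 0 in → contributes +18.29 in⁴
  top flange: d = 4 in → contributes +30.75 in⁴
Total I = 79.78 in⁴.
Radius of gyration: k = √(I/A) = √(79.78 / 7.64) = 3.232 in.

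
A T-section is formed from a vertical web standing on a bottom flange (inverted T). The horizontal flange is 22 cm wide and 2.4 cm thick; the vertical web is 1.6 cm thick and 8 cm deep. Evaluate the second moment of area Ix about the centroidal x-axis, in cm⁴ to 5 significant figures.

Decompose the section into non-overlapping parts with the origin at the bottom-left of its bounding rectangle.
Flange: 22 × 2.4, A = 52.8 cm², y = 1.2 cm, Ī = 25.344 cm⁴.
Web: 1.6 × 8, A = 12.8 cm², y = 6.4 cm, Ī = 68.26667 cm⁴.
Centroid: ȳ = ΣA·y / ΣA = 2.214634 cm.
Transfer each piece to the centroidal x-axis using Ī + A·d² with d = y − 2.214634:
  flange: d = -1.014634 cm → contributes +79.70067 cm⁴
  web: d = 4.185366 cm → contributes +292.4879 cm⁴
Total I = 372.1886 cm⁴.

Ix ≈ 372.19 cm⁴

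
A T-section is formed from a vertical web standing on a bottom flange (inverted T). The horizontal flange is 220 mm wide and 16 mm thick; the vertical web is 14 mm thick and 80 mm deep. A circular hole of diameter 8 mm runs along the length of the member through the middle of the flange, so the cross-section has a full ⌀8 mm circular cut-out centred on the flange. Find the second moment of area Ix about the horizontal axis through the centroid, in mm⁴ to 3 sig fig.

Decompose the section into non-overlapping parts with the origin at the bottom-left of its bounding rectangle.
Flange: 220 × 16, A = 3 520 mm², y = 8 mm, Ī = 75 093 mm⁴.
Web: 14 × 80, A = 1 120 mm², y = 56 mm, Ī = 597 333 mm⁴.
Hole (subtracted): ⌀8, A = 50.265 mm², y = 8 mm, Ī = 201.06 mm⁴.
Centroid: ȳ = ΣA·y / ΣA = 19.713 mm.
Transfer each piece to the horizontal axis through the centroid using Ī + A·d² with d = y − 19.713:
  flange: d = -11.713 mm → contributes +558 025 mm⁴
  web: d = 36.287 mm → contributes +2 072 081 mm⁴
  hole: d = -11.713 mm → contributes −7097.3 mm⁴
Total I = 2 623 010 mm⁴.

Ix ≈ 2.62 × 10⁶ mm⁴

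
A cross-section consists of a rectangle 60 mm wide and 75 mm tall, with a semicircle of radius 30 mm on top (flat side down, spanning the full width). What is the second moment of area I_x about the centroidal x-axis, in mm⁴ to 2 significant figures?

I_x ≈ 4.9 × 10⁶ mm⁴

Split into non-overlapping primitives; take the origin at the lower-left of the bounding box.
Rectangular body: 60 × 75, A = 4 500 mm², y = 37.5 mm, Ī = 2 109 375 mm⁴.
Semicircular cap: semicircle r = 30, A = 1 414 mm², y = 87.73 mm, Ī = 88 903 mm⁴.
Centroid: ȳ = ΣA·y / ΣA = 49.51 mm.
Transfer each piece to the centroidal x-axis using Ī + A·d² with d = y − 49.51:
  rectangular body: d = -12.01 mm → contributes +2 758 284 mm⁴
  semicircular cap: d = 38.22 mm → contributes +2 154 446 mm⁴
Total I = 4 912 730 mm⁴.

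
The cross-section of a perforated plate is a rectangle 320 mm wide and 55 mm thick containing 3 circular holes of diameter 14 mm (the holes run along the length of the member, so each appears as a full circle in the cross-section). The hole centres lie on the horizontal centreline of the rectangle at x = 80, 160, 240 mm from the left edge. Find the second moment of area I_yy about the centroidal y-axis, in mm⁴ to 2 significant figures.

I_yy ≈ 1.5 × 10⁸ mm⁴

Split into non-overlapping primitives; take the origin at the lower-left of the bounding box.
Plate: 320 × 55, A = 17 600 mm², x = 160 mm, Ī = 150 186 667 mm⁴.
Hole 1 (subtracted): ⌀14, A = 153.9 mm², x = 80 mm, Ī = 1 886 mm⁴.
Hole 2 (subtracted): ⌀14, A = 153.9 mm², x = 160 mm, Ī = 1 886 mm⁴.
Hole 3 (subtracted): ⌀14, A = 153.9 mm², x = 240 mm, Ī = 1 886 mm⁴.
By symmetry the centroid is at mid-width, x̄ = 160 mm.
Transfer each piece to the centroidal y-axis using Ī + A·d² with d = x − 160:
  plate: d = 0 mm → contributes +150 186 667 mm⁴
  hole 1: d = -80 mm → contributes −987 089 mm⁴
  hole 2: d = 0 mm → contributes −1 886 mm⁴
  hole 3: d = 80 mm → contributes −987 089 mm⁴
Total I = 148 210 603 mm⁴.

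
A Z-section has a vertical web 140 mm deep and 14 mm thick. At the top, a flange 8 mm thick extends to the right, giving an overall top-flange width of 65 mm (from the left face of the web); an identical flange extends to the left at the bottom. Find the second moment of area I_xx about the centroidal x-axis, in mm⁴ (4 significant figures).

Decompose the section into non-overlapping parts with the origin at the bottom-left of its bounding rectangle.
Web: 14 × 140, A = 1 960 mm², y = 70 mm, Ī = 3 201 333 mm⁴.
Top flange (beyond web): 51 × 8, A = 408 mm², y = 136 mm, Ī = 2 176 mm⁴.
Bottom flange (beyond web): 51 × 8, A = 408 mm², y = 4 mm, Ī = 2 176 mm⁴.
Centroid: ȳ = ΣA·y / ΣA = 70 mm.
Transfer each piece to the centroidal x-axis using Ī + A·d² with d = y − 70:
  web: d = 0 mm → contributes +3 201 333 mm⁴
  top flange (beyond web): d = 66 mm → contributes +1 779 424 mm⁴
  bottom flange (beyond web): d = -66 mm → contributes +1 779 424 mm⁴
Total I = 6 760 181 mm⁴.

I_xx ≈ 6.760 × 10⁶ mm⁴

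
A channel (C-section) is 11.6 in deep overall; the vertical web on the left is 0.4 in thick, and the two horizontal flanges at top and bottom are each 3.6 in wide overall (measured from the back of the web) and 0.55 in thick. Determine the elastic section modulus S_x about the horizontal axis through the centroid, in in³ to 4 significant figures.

Split into non-overlapping primitives; take the origin at the lower-left of the bounding box.
Web: 0.4 × 11.6, A = 4.64 in², y = 5.8 in, Ī = 52.0299 in⁴.
Top flange (beyond web): 3.2 × 0.55, A = 1.76 in², y = 11.325 in, Ī = 0.0443667 in⁴.
Bottom flange (beyond web): 3.2 × 0.55, A = 1.76 in², y = 0.275 in, Ī = 0.0443667 in⁴.
By symmetry the centroid is at mid-height, ȳ = 5.8 in.
Transfer each piece to the horizontal axis through the centroid using Ī + A·d² with d = y − 5.8:
  web: d = 0 in → contributes +52.0299 in⁴
  top flange (beyond web): d = 5.525 in → contributes +53.7695 in⁴
  bottom flange (beyond web): d = -5.525 in → contributes +53.7695 in⁴
Total I = 159.569 in⁴.
Extreme fibre distance c = 5.8 in; S = I/c = 27.5119 in³.

S_x ≈ 27.51 in³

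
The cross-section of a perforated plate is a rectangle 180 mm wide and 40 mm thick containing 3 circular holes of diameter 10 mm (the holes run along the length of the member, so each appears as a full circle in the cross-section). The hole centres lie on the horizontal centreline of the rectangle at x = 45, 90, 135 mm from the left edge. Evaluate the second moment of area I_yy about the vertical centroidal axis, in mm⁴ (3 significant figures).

I_yy ≈ 1.91 × 10⁷ mm⁴

Break the section into simple shapes (no overlaps), measuring from the bottom-left corner of the bounding box.
Plate: 180 × 40, A = 7 200 mm², x = 90 mm, Ī = 19 440 000 mm⁴.
Hole 1 (subtracted): ⌀10, A = 78.54 mm², x = 45 mm, Ī = 490.87 mm⁴.
Hole 2 (subtracted): ⌀10, A = 78.54 mm², x = 90 mm, Ī = 490.87 mm⁴.
Hole 3 (subtracted): ⌀10, A = 78.54 mm², x = 135 mm, Ī = 490.87 mm⁴.
By symmetry the centroid is at mid-width, x̄ = 90 mm.
Transfer each piece to the vertical centroidal axis using Ī + A·d² with d = x − 90:
  plate: d = 0 mm → contributes +19 440 000 mm⁴
  hole 1: d = -45 mm → contributes −159 534 mm⁴
  hole 2: d = 0 mm → contributes −490.87 mm⁴
  hole 3: d = 45 mm → contributes −159 534 mm⁴
Total I = 19 120 441 mm⁴.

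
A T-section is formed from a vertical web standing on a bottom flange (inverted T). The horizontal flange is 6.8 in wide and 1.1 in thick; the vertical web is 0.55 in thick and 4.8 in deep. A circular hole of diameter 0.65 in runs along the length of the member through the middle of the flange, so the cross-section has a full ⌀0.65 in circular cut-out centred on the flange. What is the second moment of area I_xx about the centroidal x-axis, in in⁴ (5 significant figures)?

I_xx ≈ 22.592 in⁴

Treat the section as a set of non-overlapping primitives; coordinates are from the bounding-box lower-left.
Flange: 6.8 × 1.1, A = 7.48 in², y = 0.55 in, Ī = 0.7542333 in⁴.
Web: 0.55 × 4.8, A = 2.64 in², y = 3.5 in, Ī = 5.0688 in⁴.
Hole (subtracted): ⌀0.65, A = 0.3318307 in², y = 0.55 in, Ī = 0.008762405 in⁴.
Centroid: ȳ = ΣA·y / ΣA = 1.345654 in.
Transfer each piece to the centroidal x-axis using Ī + A·d² with d = y − 1.345654:
  flange: d = -0.7956544 in → contributes +5.489567 in⁴
  web: d = 2.154346 in → contributes +17.32158 in⁴
  hole: d = -0.7956544 in → contributes −0.2188331 in⁴
Total I = 22.59231 in⁴.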